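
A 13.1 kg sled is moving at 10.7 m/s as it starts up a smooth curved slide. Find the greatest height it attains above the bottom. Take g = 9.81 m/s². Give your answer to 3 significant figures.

h = 5.84 m

By energy conservation, ½mv² = mgh
h = v²/(2g) = 10.7²/(2 × 9.81) = 5.835 m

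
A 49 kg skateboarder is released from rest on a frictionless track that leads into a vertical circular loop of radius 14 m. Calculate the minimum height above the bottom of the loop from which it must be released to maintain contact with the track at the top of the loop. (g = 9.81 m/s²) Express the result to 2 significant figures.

h = 35 m

At the top, for minimum speed gravity alone supplies the centripetal force: mg = mv_top²/r ⇒ v_top² = gr = 137.3 m²/s²
Energy conservation from release height h to the top (height 2r): mgh = ½mv_top² + mg(2r)
h = v_top²/(2g) + 2r = r/2 + 2r = 5r/2 = 35.00 m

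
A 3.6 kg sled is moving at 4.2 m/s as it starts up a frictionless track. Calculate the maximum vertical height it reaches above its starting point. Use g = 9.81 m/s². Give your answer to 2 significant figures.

h = 0.90 m

By energy conservation, ½mv² = mgh
h = v²/(2g) = 4.2²/(2 × 9.81) = 0.8991 m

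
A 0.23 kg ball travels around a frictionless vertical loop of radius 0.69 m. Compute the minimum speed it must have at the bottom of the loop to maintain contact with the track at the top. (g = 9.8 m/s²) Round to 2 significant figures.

At the top: mg = mv_top²/r ⇒ v_top² = gr = 6.762 m²/s²
Energy from bottom to top (height 2r): ½mv_bot² = ½mv_top² + mg(2r)
v_bot² = gr + 4gr = 5gr = 33.81
v_bot = √(5gr) = 5.815 m/s

v = 5.8 m/s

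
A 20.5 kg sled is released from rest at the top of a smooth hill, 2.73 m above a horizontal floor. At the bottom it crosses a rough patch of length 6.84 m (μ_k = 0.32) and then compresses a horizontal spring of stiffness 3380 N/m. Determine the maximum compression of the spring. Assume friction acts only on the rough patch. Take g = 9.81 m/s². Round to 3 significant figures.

x = 0.254 m

Initial energy: E₁ = mgh = (20.5)(9.81)(2.73) = 549.02 J
Friction removes W_f = μ_k mg d = (0.32)(20.5)(9.81)(6.84) = 440.2 J
Energy reaching the spring: E = 549.02 − 440.2 = 108.84 J
At max compression ½kx² = E ⇒ x = √(2E/k) = √(2 × 108.84/3380) = 0.2538 m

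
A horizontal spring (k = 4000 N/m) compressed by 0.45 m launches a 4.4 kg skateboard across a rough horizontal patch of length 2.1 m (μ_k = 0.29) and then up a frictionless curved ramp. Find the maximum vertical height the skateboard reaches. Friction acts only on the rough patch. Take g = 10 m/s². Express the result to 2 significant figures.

h = 8.6 m

Spring energy: E₀ = ½kx² = ½(4000)(0.45)² = 405.00 J
Friction: W_f = μ_k mg d = (0.29)(4.4)(10)(2.1) = 26.80 J
Energy at base of ramp: E = 405.00 − 26.80 = 378.20 J
At max height all remaining energy is PE: mgh = E ⇒ h = E/(mg) = 378.20/(4.4 × 10) = 8.596 m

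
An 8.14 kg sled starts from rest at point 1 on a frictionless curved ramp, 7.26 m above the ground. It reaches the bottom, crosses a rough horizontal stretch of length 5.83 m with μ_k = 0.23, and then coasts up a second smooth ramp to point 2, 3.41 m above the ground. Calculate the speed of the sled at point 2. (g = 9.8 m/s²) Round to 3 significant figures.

v = 7.01 m/s

Energy at 1: mgh₁ = (8.14)(9.8)(7.26) = 579.14 J
Friction loss: W_f = μ_k mg d = 107.0 J
At 2: ½mv² + mgh₂ = mgh₁ − W_f
½mv² = 579.14 − 107.0 − 272.02 = 200.16 J
v = √(2 × 200.16/8.14) = 7.013 m/s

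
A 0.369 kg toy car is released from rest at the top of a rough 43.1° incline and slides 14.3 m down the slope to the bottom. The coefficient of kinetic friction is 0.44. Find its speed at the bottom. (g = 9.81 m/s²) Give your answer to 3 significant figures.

v = 10.1 m/s

Energy: mgh = ½mv² + W_f, with h = L sinθ and W_f = μ_k (mg cosθ) L
mgh = mgL sinθ = (0.369)(9.81)(14.3)sin43.1° = 35.369 J
W_f = μ_k mg cosθ · L = (0.44)(0.369)(9.81)cos43.1°·14.3 = 16.63 J
½mv² = 35.369 − 16.63 = 18.739 J
v = √(2 × 18.739/0.369) = 10.08 m/s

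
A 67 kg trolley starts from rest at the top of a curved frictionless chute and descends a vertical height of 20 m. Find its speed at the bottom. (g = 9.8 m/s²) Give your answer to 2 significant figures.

v = 20 m/s

Equating total energy at the two states: mgh = ½mv²
v = √(2gh) = √(2 × 9.8 × 20) = √392.00 = 19.80 m/s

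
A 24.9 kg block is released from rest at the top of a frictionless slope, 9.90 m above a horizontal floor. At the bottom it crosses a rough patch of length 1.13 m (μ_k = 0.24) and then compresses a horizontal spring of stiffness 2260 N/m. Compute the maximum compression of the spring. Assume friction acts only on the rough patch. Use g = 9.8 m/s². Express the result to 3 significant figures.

x = 1.44 m

Initial energy: E₁ = mgh = (24.9)(9.8)(9.90) = 2415.8 J
Friction removes W_f = μ_k mg d = (0.24)(24.9)(9.8)(1.13) = 66.18 J
Energy reaching the spring: E = 2415.8 − 66.18 = 2349.6 J
At max compression ½kx² = E ⇒ x = √(2E/k) = √(2 × 2349.6/2260) = 1.442 m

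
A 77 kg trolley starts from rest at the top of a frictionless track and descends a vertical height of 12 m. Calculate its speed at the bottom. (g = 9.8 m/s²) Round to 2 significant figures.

v = 15 m/s

By conservation of mechanical energy, mgh = ½mv²
v = √(2gh) = √(2 × 9.8 × 12) = √235.20 = 15.34 m/s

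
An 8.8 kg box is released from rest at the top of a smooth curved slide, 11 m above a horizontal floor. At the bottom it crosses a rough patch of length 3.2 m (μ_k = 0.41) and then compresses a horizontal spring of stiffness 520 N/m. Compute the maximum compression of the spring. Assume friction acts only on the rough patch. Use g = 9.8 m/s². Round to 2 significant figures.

x = 1.8 m

Initial energy: E₁ = mgh = (8.8)(9.8)(11) = 948.64 J
Friction removes W_f = μ_k mg d = (0.41)(8.8)(9.8)(3.2) = 113.1 J
Energy reaching the spring: E = 948.64 − 113.1 = 835.49 J
At max compression ½kx² = E ⇒ x = √(2E/k) = √(2 × 835.49/520) = 1.793 m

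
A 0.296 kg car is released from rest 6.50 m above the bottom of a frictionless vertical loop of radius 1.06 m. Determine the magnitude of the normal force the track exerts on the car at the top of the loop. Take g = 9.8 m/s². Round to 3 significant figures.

Energy from release to top (height 2r): mgh = ½mv_top² + mg(2r)
v_top² = 2g(h − 2r) = 2(9.8)(6.50 − 2.120) = 85.848 m²/s²
At the top, both N and weight point toward the centre: N + mg = mv_top²/r
N = m(v_top²/r − g) = 0.296(85.848/1.06 − 9.8) = 21.07 N

N = 21.1 N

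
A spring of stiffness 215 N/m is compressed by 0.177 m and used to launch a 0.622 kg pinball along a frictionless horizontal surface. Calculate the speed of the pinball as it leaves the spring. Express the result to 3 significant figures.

The pinball leaves the spring when the spring is at natural length, so ½kx² = ½mv²
v = x√(k/m) = 0.177 × √(215/0.622) = 3.291 m/s

v = 3.29 m/s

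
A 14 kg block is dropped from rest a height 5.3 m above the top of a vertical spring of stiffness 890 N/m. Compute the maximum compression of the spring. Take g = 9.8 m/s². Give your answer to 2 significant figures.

x = 1.4 m

Take the reference level at the top of the uncompressed spring. At max compression the block has fallen H + x and is momentarily at rest:
mg(H + x) = ½kx²
½(890)x² − (14)(9.8)x − (14)(9.8)(5.3) = 0
445.0x² − 137.2x − 727.2 = 0
x = [137.2 + √(18824 + 1.2943e+06)]/(2 × 445.0) = 1.442 m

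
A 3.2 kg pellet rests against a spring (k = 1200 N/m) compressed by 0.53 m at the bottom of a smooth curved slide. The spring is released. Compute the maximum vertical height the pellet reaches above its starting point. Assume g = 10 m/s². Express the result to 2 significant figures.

h = 5.3 m

All spring PE becomes gravitational PE at the highest point: ½kx² = mgh
h = kx²/(2mg) = (1200)(0.53)²/(2 × 3.2 × 10) = 5.267 m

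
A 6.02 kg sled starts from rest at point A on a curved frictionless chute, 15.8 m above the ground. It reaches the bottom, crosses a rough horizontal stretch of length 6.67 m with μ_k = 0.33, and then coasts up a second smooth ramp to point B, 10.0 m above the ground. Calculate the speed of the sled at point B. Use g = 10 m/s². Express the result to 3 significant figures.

v = 8.48 m/s

Energy at A: mgh₁ = (6.02)(10)(15.8) = 951.16 J
Friction loss: W_f = μ_k mg d = 132.5 J
At B: ½mv² + mgh₂ = mgh₁ − W_f
½mv² = 951.16 − 132.5 − 602.00 = 216.65 J
v = √(2 × 216.65/6.02) = 8.484 m/s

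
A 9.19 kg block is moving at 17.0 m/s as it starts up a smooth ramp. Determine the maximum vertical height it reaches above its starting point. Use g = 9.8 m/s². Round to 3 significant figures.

h = 14.7 m

Setting KE at the bottom equal to PE gained: ½mv² = mgh
h = v²/(2g) = 17.0²/(2 × 9.8) = 14.74 m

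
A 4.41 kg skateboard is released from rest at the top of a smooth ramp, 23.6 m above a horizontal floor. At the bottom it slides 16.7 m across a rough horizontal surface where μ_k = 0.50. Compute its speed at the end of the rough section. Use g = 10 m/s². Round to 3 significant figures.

Energy bookkeeping (friction removes W_f = μ_k N d):
mgh = ½mv² + μ_k m g d
W_f = μ_k mg d = (0.50)(4.41)(10)(16.7) = 368.2 J
½mv² = mgh − W_f = 1040.8 − 368.2 = 672.52 J
v = √(2 × 672.52/4.41) = 17.46 m/s

v = 17.5 m/s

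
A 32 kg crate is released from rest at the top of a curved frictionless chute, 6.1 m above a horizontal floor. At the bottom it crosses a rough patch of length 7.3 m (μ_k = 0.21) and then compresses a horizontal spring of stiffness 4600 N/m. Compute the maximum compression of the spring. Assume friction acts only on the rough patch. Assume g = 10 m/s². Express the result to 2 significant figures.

Initial energy: E₁ = mgh = (32)(10)(6.1) = 1952.0 J
Friction removes W_f = μ_k mg d = (0.21)(32)(10)(7.3) = 490.6 J
Energy reaching the spring: E = 1952.0 − 490.6 = 1461.4 J
At max compression ½kx² = E ⇒ x = √(2E/k) = √(2 × 1461.4/4600) = 0.7971 m

x = 0.80 m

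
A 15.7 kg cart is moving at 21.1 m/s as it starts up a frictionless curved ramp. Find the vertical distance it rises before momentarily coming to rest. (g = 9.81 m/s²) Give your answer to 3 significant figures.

h = 22.7 m

Setting KE at the bottom equal to PE gained: ½mv² = mgh
h = v²/(2g) = 21.1²/(2 × 9.81) = 22.69 m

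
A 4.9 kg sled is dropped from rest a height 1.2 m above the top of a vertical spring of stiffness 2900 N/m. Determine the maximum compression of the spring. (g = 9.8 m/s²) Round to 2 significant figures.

Measuring PE from the top of the relaxed spring, at max compression the sled has dropped H + x with zero KE, so:
mg(H + x) = ½kx²
½(2900)x² − (4.9)(9.8)x − (4.9)(9.8)(1.2) = 0
1450x² − 48.02x − 57.62 = 0
x = [48.02 + √(2306 + 334219)]/(2 × 1450) = 0.2166 m

x = 0.22 m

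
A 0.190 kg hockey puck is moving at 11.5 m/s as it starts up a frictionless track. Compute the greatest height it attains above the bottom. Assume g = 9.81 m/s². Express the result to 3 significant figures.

By energy conservation, ½mv² = mgh
h = v²/(2g) = 11.5²/(2 × 9.81) = 6.741 m

h = 6.74 m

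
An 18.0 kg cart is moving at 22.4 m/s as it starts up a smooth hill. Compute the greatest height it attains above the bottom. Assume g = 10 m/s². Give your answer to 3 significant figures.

By energy conservation, ½mv² = mgh
h = v²/(2g) = 22.4²/(2 × 10) = 25.09 m

h = 25.1 m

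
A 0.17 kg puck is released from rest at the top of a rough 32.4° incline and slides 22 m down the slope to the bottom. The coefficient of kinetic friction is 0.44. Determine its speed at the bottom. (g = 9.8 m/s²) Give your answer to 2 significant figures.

v = 8.4 m/s

Work–energy: mg(L sinθ) − μ_k(mg cosθ)L = ½mv²
mgh = mgL sinθ = (0.17)(9.8)(22)sin32.4° = 19.639 J
W_f = μ_k mg cosθ · L = (0.44)(0.17)(9.8)cos32.4°·22 = 13.62 J
½mv² = 19.639 − 13.62 = 6.0227 J
v = √(2 × 6.0227/0.17) = 8.418 m/s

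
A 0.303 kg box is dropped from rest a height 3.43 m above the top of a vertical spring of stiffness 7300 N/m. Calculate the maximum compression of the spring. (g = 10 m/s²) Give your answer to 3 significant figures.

Measuring PE from the top of the relaxed spring, at max compression the box has dropped H + x with zero KE, so:
mg(H + x) = ½kx²
½(7300)x² − (0.303)(10)x − (0.303)(10)(3.43) = 0
3650x² − 3.030x − 10.39 = 0
x = [3.030 + √(9.181 + 151736)]/(2 × 3650) = 0.05378 m

x = 0.0538 m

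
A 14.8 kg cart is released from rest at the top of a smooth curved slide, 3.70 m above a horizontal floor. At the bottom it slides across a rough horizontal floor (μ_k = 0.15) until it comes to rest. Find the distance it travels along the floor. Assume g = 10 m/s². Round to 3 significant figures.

Applying the work–energy principle:
At rest all PE has been dissipated by friction: mgh = μ_k m g d
d = h/μ_k = 3.70/0.15 = 24.67 m

d = 24.7 m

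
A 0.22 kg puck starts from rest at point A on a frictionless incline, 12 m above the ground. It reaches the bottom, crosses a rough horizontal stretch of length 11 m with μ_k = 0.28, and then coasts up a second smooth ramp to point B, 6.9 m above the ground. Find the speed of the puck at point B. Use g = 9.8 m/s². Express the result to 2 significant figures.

Energy at A: mgh₁ = (0.22)(9.8)(12) = 25.872 J
Friction loss: W_f = μ_k mg d = 6.640 J
At B: ½mv² + mgh₂ = mgh₁ − W_f
½mv² = 25.872 − 6.640 − 14.876 = 4.3551 J
v = √(2 × 4.3551/0.22) = 6.292 m/s

v = 6.3 m/s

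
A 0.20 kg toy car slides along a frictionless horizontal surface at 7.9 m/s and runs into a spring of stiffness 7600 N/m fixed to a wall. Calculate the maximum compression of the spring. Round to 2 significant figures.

x = 0.041 m

Conservation of energy between contact and max compression: ½mv² = ½kx²
x = v√(m/k) = 7.9 × √(0.20/7600) = 0.04053 m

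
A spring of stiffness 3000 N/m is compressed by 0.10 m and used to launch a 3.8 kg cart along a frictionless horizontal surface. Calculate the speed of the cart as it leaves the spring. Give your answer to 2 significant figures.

v = 2.8 m/s

The cart leaves the spring when the spring is at natural length, so ½kx² = ½mv²
v = x√(k/m) = 0.10 × √(3000/3.8) = 2.810 m/s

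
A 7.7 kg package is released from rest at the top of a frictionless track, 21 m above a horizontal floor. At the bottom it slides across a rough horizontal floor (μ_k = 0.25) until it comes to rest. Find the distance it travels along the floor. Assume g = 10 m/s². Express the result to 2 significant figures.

Energy at the top = energy at the end + work done against friction:
At rest all PE has been dissipated by friction: mgh = μ_k m g d
d = h/μ_k = 21/0.25 = 84.00 m

d = 84 m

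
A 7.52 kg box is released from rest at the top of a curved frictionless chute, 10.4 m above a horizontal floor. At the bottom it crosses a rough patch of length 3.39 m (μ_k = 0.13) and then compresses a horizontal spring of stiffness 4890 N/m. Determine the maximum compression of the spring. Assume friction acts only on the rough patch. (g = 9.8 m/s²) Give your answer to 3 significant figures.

x = 0.548 m

Initial energy: E₁ = mgh = (7.52)(9.8)(10.4) = 766.44 J
Friction removes W_f = μ_k mg d = (0.13)(7.52)(9.8)(3.39) = 32.48 J
Energy reaching the spring: E = 766.44 − 32.48 = 733.96 J
At max compression ½kx² = E ⇒ x = √(2E/k) = √(2 × 733.96/4890) = 0.5479 m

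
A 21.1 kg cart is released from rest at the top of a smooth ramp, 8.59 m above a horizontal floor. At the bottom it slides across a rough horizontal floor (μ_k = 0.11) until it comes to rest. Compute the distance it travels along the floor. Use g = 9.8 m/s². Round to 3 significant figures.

d = 78.1 m

Energy bookkeeping (friction removes W_f = μ_k N d):
At rest all PE has been dissipated by friction: mgh = μ_k m g d
d = h/μ_k = 8.59/0.11 = 78.09 m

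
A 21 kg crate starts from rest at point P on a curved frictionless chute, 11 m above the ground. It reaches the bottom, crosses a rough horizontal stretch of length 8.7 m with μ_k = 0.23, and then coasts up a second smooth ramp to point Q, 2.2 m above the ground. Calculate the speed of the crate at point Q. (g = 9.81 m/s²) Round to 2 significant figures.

Energy at P: mgh₁ = (21)(9.81)(11) = 2266.1 J
Friction loss: W_f = μ_k mg d = 412.2 J
At Q: ½mv² + mgh₂ = mgh₁ − W_f
½mv² = 2266.1 − 412.2 − 453.22 = 1400.7 J
v = √(2 × 1400.7/21) = 11.55 m/s

v = 12 m/s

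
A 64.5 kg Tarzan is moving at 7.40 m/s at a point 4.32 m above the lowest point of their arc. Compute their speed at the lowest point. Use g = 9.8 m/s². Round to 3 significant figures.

By conservation of mechanical energy, ½mv₀² + mgh = ½mv²
v² = v₀² + 2gh = (7.40)² + 2(9.8)(4.32) = 139.43
v = √139.43 = 11.81 m/s

v = 11.8 m/s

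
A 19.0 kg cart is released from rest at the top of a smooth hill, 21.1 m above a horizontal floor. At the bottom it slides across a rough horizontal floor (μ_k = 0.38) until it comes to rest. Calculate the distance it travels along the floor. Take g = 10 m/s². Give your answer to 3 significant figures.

Energy at the top = energy at the end + work done against friction:
At rest all PE has been dissipated by friction: mgh = μ_k m g d
d = h/μ_k = 21.1/0.38 = 55.53 m

d = 55.5 m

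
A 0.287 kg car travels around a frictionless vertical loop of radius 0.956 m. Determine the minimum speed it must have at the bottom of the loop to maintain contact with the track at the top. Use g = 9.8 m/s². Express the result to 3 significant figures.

v = 6.84 m/s

At the top: mg = mv_top²/r ⇒ v_top² = gr = 9.369 m²/s²
Energy from bottom to top (height 2r): ½mv_bot² = ½mv_top² + mg(2r)
v_bot² = gr + 4gr = 5gr = 46.84
v_bot = √(5gr) = 6.844 m/s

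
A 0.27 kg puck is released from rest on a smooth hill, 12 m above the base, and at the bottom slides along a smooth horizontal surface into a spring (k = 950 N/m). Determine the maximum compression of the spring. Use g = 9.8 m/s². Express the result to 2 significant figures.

x = 0.26 m

Energy conservation (no friction) from release to max compression: mgh = ½kx²
x = √(2mgh/k) = √(2 × 0.27 × 9.8 × 12 / 950) = 0.2585 m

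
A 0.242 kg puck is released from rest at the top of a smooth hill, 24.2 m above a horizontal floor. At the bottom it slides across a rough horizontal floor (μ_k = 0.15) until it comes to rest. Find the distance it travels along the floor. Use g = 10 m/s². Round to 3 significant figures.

d = 161 m

Applying the work–energy principle:
At rest all PE has been dissipated by friction: mgh = μ_k m g d
d = h/μ_k = 24.2/0.15 = 161.3 m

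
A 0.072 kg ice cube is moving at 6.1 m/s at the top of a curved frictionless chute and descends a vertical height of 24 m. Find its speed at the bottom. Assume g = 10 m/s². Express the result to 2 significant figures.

Equating total energy at the two states: ½mv₀² + mgh = ½mv²
v² = v₀² + 2gh = (6.1)² + 2(10)(24) = 517.21
v = √517.21 = 22.74 m/s

v = 23 m/s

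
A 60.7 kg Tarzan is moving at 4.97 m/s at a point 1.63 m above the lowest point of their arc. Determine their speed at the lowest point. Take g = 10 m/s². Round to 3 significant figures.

Energy conservation between the two points: ½mv₀² + mgh = ½mv²
v² = v₀² + 2gh = (4.97)² + 2(10)(1.63) = 57.301
v = √57.301 = 7.570 m/s

v = 7.57 m/s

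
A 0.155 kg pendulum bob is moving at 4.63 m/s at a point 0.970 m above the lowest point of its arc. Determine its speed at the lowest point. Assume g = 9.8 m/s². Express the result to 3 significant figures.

Mechanical energy is conserved (no friction): ½mv₀² + mgh = ½mv²
v² = v₀² + 2gh = (4.63)² + 2(9.8)(0.970) = 40.449
v = √40.449 = 6.360 m/s

v = 6.36 m/s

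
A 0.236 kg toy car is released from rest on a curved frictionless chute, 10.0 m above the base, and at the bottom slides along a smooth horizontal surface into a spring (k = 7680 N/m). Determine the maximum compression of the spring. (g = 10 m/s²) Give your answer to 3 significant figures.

At max compression the car is momentarily at rest: mgh = ½kx²
x = √(2mgh/k) = √(2 × 0.236 × 10 × 10.0 / 7680) = 0.07840 m

x = 0.0784 m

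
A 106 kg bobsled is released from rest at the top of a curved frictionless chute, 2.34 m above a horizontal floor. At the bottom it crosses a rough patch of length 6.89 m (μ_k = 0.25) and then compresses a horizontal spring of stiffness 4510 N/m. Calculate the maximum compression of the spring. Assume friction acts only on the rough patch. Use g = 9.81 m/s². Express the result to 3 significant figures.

x = 0.534 m

Initial energy: E₁ = mgh = (106)(9.81)(2.34) = 2433.3 J
Friction removes W_f = μ_k mg d = (0.25)(106)(9.81)(6.89) = 1791 J
Energy reaching the spring: E = 2433.3 − 1791 = 642.11 J
At max compression ½kx² = E ⇒ x = √(2E/k) = √(2 × 642.11/4510) = 0.5336 m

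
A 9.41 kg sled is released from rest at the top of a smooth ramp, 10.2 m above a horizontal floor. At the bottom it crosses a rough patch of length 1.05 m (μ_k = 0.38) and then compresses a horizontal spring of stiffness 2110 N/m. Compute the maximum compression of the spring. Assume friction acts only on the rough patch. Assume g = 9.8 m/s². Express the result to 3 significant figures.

x = 0.926 m

Initial energy: E₁ = mgh = (9.41)(9.8)(10.2) = 940.62 J
Friction removes W_f = μ_k mg d = (0.38)(9.41)(9.8)(1.05) = 36.79 J
Energy reaching the spring: E = 940.62 − 36.79 = 903.83 J
At max compression ½kx² = E ⇒ x = √(2E/k) = √(2 × 903.83/2110) = 0.9256 m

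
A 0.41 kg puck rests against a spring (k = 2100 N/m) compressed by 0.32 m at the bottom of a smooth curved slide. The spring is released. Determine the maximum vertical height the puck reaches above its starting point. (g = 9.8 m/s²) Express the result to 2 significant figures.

h = 27 m

Energy conservation from release to the highest point: ½kx² = mgh
h = kx²/(2mg) = (2100)(0.32)²/(2 × 0.41 × 9.8) = 26.76 m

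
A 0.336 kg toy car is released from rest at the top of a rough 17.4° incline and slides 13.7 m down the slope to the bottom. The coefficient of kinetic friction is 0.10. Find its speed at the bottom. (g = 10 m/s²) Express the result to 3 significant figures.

Energy: mgh = ½mv² + W_f, with h = L sinθ and W_f = μ_k (mg cosθ) L
mgh = mgL sinθ = (0.336)(10)(13.7)sin17.4° = 13.765 J
W_f = μ_k mg cosθ · L = (0.10)(0.336)(10)cos17.4°·13.7 = 4.393 J
½mv² = 13.765 − 4.393 = 9.3729 J
v = √(2 × 9.3729/0.336) = 7.469 m/s

v = 7.47 m/s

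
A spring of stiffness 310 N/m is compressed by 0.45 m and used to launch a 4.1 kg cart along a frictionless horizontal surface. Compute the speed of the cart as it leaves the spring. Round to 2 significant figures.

v = 3.9 m/s

Conservation of energy: ½kx² = ½mv²
v = x√(k/m) = 0.45 × √(310/4.1) = 3.913 m/s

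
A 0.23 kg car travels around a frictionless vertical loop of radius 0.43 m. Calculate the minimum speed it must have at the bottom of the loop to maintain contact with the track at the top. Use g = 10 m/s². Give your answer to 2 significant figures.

v = 4.6 m/s

At the top: mg = mv_top²/r ⇒ v_top² = gr = 4.300 m²/s²
Energy from bottom to top (height 2r): ½mv_bot² = ½mv_top² + mg(2r)
v_bot² = gr + 4gr = 5gr = 21.50
v_bot = √(5gr) = 4.637 m/s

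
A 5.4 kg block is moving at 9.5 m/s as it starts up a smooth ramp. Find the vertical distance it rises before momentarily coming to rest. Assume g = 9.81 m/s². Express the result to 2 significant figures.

Setting KE at the bottom equal to PE gained: ½mv² = mgh
h = v²/(2g) = 9.5²/(2 × 9.81) = 4.600 m

h = 4.6 m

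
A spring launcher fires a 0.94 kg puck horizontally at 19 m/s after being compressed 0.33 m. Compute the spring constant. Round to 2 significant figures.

k = 3100 N/m

½kx² = ½mv²
k = mv²/x² = (0.94)(19)²/(0.33)² = 3116 N/m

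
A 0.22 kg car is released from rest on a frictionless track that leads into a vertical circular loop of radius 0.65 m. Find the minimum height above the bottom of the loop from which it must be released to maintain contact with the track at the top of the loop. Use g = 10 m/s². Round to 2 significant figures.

h = 1.6 m

At the top, for minimum speed gravity alone supplies the centripetal force: mg = mv_top²/r ⇒ v_top² = gr = 6.500 m²/s²
Energy conservation from release height h to the top (height 2r): mgh = ½mv_top² + mg(2r)
h = v_top²/(2g) + 2r = r/2 + 2r = 5r/2 = 1.625 m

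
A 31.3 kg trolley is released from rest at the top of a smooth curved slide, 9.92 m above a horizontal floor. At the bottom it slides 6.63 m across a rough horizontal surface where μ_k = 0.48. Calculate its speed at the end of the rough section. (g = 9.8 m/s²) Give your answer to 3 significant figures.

v = 11.5 m/s

Applying the work–energy principle:
mgh = ½mv² + μ_k m g d
W_f = μ_k mg d = (0.48)(31.3)(9.8)(6.63) = 976.2 J
½mv² = mgh − W_f = 3042.9 − 976.2 = 2066.7 J
v = √(2 × 2066.7/31.3) = 11.49 m/s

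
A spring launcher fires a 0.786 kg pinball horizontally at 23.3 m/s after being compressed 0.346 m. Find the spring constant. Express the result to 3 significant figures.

k = 3560 N/m

½kx² = ½mv²
k = mv²/x² = (0.786)(23.3)²/(0.346)² = 3564 N/m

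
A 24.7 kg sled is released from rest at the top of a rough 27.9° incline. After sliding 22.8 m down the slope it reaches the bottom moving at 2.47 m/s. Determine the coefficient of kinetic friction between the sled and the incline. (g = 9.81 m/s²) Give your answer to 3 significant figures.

μ_k = 0.514

The energy dissipated by friction is the PE lost minus the KE gained:
mgL sinθ = 2585.1 J; ½mv² = 75.346 J
W_f = 2585.1 − 75.346 = 2510 J
μ_k = W_f/(mg cosθ · L) = 2510/(214.1 × 22.8) = 0.5140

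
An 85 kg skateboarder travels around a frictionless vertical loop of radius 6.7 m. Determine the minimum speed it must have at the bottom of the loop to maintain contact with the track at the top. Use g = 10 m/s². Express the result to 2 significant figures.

v = 18 m/s

At the top: mg = mv_top²/r ⇒ v_top² = gr = 67.00 m²/s²
Energy from bottom to top (height 2r): ½mv_bot² = ½mv_top² + mg(2r)
v_bot² = gr + 4gr = 5gr = 335.0
v_bot = √(5gr) = 18.30 m/s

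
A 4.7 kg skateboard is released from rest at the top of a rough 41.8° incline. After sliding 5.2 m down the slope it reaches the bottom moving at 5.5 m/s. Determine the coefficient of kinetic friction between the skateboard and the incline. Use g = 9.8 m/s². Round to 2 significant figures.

μ_k = 0.50

mgh = ½mv² + μ_k (mg cosθ) L, with h = L sinθ
mgL sinθ = 159.64 J; ½mv² = 71.088 J
W_f = 159.64 − 71.088 = 88.56 J
μ_k = W_f/(mg cosθ · L) = 88.56/(34.34 × 5.2) = 0.4960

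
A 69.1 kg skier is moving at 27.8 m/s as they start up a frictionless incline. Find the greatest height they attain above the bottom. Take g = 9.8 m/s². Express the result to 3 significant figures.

h = 39.4 m

By energy conservation, ½mv² = mgh
h = v²/(2g) = 27.8²/(2 × 9.8) = 39.43 m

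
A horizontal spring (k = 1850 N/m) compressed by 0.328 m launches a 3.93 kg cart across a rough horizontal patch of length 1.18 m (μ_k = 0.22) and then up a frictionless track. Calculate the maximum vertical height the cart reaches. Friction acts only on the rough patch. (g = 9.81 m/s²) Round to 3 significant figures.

Spring energy: E₀ = ½kx² = ½(1850)(0.328)² = 99.515 J
Friction: W_f = μ_k mg d = (0.22)(3.93)(9.81)(1.18) = 10.01 J
Energy at base of ramp: E = 99.515 − 10.01 = 89.507 J
At max height all remaining energy is PE: mgh = E ⇒ h = E/(mg) = 89.507/(3.93 × 9.81) = 2.322 m

h = 2.32 m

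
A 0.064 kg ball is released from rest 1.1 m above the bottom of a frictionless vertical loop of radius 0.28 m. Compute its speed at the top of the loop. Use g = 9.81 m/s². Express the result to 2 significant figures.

v = 3.3 m/s

Energy conservation: mgh = ½mv_top² + mg(2r)
v_top² = 2g(h − 2r) = 2(9.81)(1.1 − 0.5600) = 10.59
v_top = 3.255 m/s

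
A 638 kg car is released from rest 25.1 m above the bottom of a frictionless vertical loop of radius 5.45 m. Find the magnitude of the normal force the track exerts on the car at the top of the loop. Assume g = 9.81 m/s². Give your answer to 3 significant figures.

N = 26400 N

Energy from release to top (height 2r): mgh = ½mv_top² + mg(2r)
v_top² = 2g(h − 2r) = 2(9.81)(25.1 − 10.90) = 278.60 m²/s²
At the top, both N and weight point toward the centre: N + mg = mv_top²/r
N = m(v_top²/r − g) = 638(278.60/5.45 − 9.81) = 26356 N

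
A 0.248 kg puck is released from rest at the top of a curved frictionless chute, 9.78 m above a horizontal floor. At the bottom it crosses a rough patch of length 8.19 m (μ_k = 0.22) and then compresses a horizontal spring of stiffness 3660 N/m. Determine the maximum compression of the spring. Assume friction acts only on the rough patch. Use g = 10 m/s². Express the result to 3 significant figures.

x = 0.104 m

Initial energy: E₁ = mgh = (0.248)(10)(9.78) = 24.254 J
Friction removes W_f = μ_k mg d = (0.22)(0.248)(10)(8.19) = 4.468 J
Energy reaching the spring: E = 24.254 − 4.468 = 19.786 J
At max compression ½kx² = E ⇒ x = √(2E/k) = √(2 × 19.786/3660) = 0.1040 m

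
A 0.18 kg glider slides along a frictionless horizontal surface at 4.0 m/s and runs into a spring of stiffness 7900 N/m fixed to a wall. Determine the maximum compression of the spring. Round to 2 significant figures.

x = 0.019 m

All KE is stored as spring PE at maximum compression: ½mv² = ½kx²
x = v√(m/k) = 4.0 × √(0.18/7900) = 0.01909 m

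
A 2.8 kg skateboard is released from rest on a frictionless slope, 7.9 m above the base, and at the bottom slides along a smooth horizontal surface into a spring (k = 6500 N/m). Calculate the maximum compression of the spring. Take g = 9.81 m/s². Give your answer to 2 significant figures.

x = 0.26 m

At max compression the skateboard is momentarily at rest: mgh = ½kx²
x = √(2mgh/k) = √(2 × 2.8 × 9.81 × 7.9 / 6500) = 0.2584 m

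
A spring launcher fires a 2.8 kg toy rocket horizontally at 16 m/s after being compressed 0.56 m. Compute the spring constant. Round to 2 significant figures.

Energy stored in the spring equals the launch KE: ½kx² = ½mv²
k = mv²/x² = (2.8)(16)²/(0.56)² = 2286 N/m

k = 2300 N/m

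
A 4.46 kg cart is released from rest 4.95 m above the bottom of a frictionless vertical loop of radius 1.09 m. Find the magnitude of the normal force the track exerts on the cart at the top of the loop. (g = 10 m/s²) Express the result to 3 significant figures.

N = 182 N

Energy from release to top (height 2r): mgh = ½mv_top² + mg(2r)
v_top² = 2g(h − 2r) = 2(10)(4.95 − 2.180) = 55.400 m²/s²
At the top, both N and weight point toward the centre: N + mg = mv_top²/r
N = m(v_top²/r − g) = 4.46(55.400/1.09 − 10) = 182.1 N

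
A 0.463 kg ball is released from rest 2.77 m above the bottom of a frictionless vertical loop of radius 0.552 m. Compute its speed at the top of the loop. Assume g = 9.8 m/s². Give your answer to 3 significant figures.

v = 5.71 m/s

Energy conservation: mgh = ½mv_top² + mg(2r)
v_top² = 2g(h − 2r) = 2(9.8)(2.77 − 1.104) = 32.65
v_top = 5.714 m/s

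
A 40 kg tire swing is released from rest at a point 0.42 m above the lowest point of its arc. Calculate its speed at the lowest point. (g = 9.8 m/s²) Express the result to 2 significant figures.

v = 2.9 m/s

Mechanical energy is conserved (no friction): mgh = ½mv²
The mass cancels from both sides.
v = √(2gh) = √(2 × 9.8 × 0.42) = √8.2320 = 2.869 m/s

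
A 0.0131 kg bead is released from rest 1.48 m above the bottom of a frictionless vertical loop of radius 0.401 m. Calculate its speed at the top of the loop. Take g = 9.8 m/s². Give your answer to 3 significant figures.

Energy conservation: mgh = ½mv_top² + mg(2r)
v_top² = 2g(h − 2r) = 2(9.8)(1.48 − 0.8020) = 13.29
v_top = 3.645 m/s

v = 3.65 m/s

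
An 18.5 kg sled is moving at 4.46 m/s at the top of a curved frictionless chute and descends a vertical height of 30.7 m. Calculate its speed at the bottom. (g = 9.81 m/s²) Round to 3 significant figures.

Equating total energy at the two states: ½mv₀² + mgh = ½mv²
The mass cancels from both sides.
v² = v₀² + 2gh = (4.46)² + 2(9.81)(30.7) = 622.23
v = √622.23 = 24.94 m/s

v = 24.9 m/s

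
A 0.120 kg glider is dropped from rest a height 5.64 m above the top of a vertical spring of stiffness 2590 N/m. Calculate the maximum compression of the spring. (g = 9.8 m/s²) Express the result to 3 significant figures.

Take the reference level at the top of the uncompressed spring. At max compression the glider has fallen H + x and is momentarily at rest:
mg(H + x) = ½kx²
½(2590)x² − (0.120)(9.8)x − (0.120)(9.8)(5.64) = 0
1295x² − 1.176x − 6.633 = 0
x = [1.176 + √(1.383 + 34357)]/(2 × 1295) = 0.07202 m

x = 0.0720 m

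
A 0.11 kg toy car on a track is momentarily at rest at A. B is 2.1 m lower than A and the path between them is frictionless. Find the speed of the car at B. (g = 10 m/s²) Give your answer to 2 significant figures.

v = 6.5 m/s

Equating total energy at the two states: mgh = ½mv²
The mass cancels from both sides.
v = √(2gh) = √(2 × 10 × 2.1) = √42.000 = 6.481 m/s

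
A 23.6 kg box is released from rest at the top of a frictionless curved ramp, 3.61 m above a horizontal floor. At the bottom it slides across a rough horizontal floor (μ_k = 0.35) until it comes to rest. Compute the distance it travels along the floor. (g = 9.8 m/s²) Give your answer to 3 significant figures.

Applying the work–energy principle:
At rest all PE has been dissipated by friction: mgh = μ_k m g d
d = h/μ_k = 3.61/0.35 = 10.31 m

d = 10.3 m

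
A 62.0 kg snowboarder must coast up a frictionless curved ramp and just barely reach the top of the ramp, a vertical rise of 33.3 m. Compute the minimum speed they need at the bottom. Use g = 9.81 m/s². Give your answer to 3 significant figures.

At the top they are momentarily at rest, so all KE converts to PE: ½mv² = mgh
v = √(2gh) = √(2 × 9.81 × 33.3) = 25.56 m/s

v = 25.6 m/s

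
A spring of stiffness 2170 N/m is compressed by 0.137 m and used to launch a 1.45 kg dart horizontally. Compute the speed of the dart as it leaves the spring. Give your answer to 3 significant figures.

The dart leaves the spring when the spring is at natural length, so ½kx² = ½mv²
v = x√(k/m) = 0.137 × √(2170/1.45) = 5.300 m/s

v = 5.30 m/s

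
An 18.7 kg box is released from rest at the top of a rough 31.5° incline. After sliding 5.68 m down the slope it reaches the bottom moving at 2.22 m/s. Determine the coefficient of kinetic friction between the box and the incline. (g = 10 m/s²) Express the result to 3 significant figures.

μ_k = 0.562

mgh = ½mv² + μ_k (mg cosθ) L, with h = L sinθ
mgL sinθ = 554.98 J; ½mv² = 46.081 J
W_f = 554.98 − 46.081 = 508.9 J
μ_k = W_f/(mg cosθ · L) = 508.9/(159.4 × 5.68) = 0.5619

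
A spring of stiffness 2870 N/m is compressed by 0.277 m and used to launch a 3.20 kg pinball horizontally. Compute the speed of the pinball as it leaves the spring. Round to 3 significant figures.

Spring PE converts entirely to kinetic energy: ½kx² = ½mv²
v = x√(k/m) = 0.277 × √(2870/3.20) = 8.296 m/s

v = 8.30 m/s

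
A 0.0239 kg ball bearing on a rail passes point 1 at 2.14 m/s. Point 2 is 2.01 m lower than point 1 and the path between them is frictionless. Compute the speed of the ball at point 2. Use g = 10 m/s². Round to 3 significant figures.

Equating total energy at the two states: ½mv₀² + mgh = ½mv²
v² = v₀² + 2gh = (2.14)² + 2(10)(2.01) = 44.780
v = √44.780 = 6.692 m/s

v = 6.69 m/s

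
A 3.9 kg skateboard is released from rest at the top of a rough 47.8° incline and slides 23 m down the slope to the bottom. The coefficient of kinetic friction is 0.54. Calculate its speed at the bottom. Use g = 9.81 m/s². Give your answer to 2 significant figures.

Work–energy: mg(L sinθ) − μ_k(mg cosθ)L = ½mv²
mgh = mgL sinθ = (3.9)(9.81)(23)sin47.8° = 651.88 J
W_f = μ_k mg cosθ · L = (0.54)(3.9)(9.81)cos47.8°·23 = 319.2 J
½mv² = 651.88 − 319.2 = 332.69 J
v = √(2 × 332.69/3.9) = 13.06 m/s

v = 13 m/s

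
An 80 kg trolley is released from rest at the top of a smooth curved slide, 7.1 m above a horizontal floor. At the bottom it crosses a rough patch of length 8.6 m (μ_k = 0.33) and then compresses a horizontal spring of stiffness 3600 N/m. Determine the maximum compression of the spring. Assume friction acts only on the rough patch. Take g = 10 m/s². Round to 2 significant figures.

x = 1.4 m

Initial energy: E₁ = mgh = (80)(10)(7.1) = 5680.0 J
Friction removes W_f = μ_k mg d = (0.33)(80)(10)(8.6) = 2270 J
Energy reaching the spring: E = 5680.0 − 2270 = 3409.6 J
At max compression ½kx² = E ⇒ x = √(2E/k) = √(2 × 3409.6/3600) = 1.376 m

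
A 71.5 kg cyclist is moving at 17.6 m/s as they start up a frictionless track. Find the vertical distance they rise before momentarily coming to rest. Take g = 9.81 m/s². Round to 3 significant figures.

By energy conservation, ½mv² = mgh
h = v²/(2g) = 17.6²/(2 × 9.81) = 15.79 m

h = 15.8 m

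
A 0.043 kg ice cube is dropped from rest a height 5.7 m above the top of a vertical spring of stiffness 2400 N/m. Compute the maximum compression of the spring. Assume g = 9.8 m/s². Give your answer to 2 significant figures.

Let x be the compression. The total drop is H + x, and the cube is instantaneously at rest at max compression, so energy conservation gives:
mg(H + x) = ½kx²
½(2400)x² − (0.043)(9.8)x − (0.043)(9.8)(5.7) = 0
1200x² − 0.4214x − 2.402 = 0
x = [0.4214 + √(0.1776 + 11530)]/(2 × 1200) = 0.04492 m

x = 0.045 m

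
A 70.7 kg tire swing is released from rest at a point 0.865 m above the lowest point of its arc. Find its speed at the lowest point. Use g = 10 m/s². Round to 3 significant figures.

v = 4.16 m/s

Equating total energy at the two states: mgh = ½mv²
The mass cancels from both sides.
v = √(2gh) = √(2 × 10 × 0.865) = √17.300 = 4.159 m/s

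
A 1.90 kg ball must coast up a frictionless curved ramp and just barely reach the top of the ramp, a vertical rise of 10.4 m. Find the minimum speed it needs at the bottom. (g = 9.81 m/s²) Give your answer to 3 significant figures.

v = 14.3 m/s

At the top it is momentarily at rest, so all KE converts to PE: ½mv² = mgh
v = √(2gh) = √(2 × 9.81 × 10.4) = 14.28 m/s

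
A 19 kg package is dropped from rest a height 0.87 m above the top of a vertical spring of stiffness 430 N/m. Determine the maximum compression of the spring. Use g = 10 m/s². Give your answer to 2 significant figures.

Take the reference level at the top of the uncompressed spring. At max compression the package has fallen H + x and is momentarily at rest:
mg(H + x) = ½kx²
½(430)x² − (19)(10)x − (19)(10)(0.87) = 0
215.0x² − 190.0x − 165.3 = 0
x = [190.0 + √(36100 + 142158)]/(2 × 215.0) = 1.424 m

x = 1.4 m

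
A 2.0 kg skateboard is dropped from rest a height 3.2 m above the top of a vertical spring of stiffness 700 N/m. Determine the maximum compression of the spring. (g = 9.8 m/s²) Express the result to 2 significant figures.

x = 0.45 m

Take the reference level at the top of the uncompressed spring. At max compression the skateboard has fallen H + x and is momentarily at rest:
mg(H + x) = ½kx²
½(700)x² − (2.0)(9.8)x − (2.0)(9.8)(3.2) = 0
350.0x² − 19.60x − 62.72 = 0
x = [19.60 + √(384.2 + 87808)]/(2 × 350.0) = 0.4522 m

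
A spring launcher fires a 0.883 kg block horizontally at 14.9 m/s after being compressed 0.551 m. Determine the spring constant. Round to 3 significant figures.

Energy stored in the spring equals the launch KE: ½kx² = ½mv²
k = mv²/x² = (0.883)(14.9)²/(0.551)² = 645.7 N/m

k = 646 N/m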